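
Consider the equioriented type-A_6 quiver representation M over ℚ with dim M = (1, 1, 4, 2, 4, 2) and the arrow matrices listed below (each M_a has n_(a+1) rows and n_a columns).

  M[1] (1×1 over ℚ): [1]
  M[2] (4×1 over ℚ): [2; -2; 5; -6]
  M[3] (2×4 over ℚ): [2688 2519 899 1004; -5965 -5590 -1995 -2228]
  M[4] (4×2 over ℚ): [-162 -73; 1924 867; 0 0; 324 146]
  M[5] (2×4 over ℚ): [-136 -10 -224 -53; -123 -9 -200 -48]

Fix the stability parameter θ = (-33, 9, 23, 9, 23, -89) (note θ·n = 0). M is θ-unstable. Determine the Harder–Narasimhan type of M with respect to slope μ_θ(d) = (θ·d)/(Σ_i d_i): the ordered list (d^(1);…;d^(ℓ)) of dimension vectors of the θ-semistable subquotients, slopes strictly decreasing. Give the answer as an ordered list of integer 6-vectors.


Via rank(M_{q-1}∘⋯∘M_p): M ≅ I[1,6], I[3,3]^2, I[3,5], I[5,5], I[5,6].
μ_θ-semistable layers: μ^(1)=23; μ^(2)=16; μ^(3)=-5; μ^(4)=-33

((0, 0, 2, 0, 2, 0); (0, 0, 1, 1, 0, 0); (0, 1, 1, 1, 1, 1); (1, 0, 0, 0, 1, 1))


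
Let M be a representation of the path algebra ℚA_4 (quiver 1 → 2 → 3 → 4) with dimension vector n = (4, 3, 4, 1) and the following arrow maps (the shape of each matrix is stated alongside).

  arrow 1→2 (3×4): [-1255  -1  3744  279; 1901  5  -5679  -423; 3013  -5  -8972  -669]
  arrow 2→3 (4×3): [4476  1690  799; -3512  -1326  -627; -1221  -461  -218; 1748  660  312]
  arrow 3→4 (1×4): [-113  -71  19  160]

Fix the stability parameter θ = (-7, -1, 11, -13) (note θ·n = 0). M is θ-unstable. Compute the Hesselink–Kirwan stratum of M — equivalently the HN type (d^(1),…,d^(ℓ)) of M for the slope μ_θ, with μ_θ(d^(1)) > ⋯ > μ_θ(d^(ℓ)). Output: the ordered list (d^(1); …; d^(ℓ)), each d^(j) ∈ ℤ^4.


Barcode: M ≅ I[1,1]^2, I[1,3], I[1,4], I[2,2], I[3,3]^2. HN layers by μ_θ (3 steps, strictly decreasing):
  μ^(1)=11; μ^(2)=-1; μ^(3)=-7

((0, 0, 3, 0); (0, 3, 1, 1); (4, 0, 0, 0))


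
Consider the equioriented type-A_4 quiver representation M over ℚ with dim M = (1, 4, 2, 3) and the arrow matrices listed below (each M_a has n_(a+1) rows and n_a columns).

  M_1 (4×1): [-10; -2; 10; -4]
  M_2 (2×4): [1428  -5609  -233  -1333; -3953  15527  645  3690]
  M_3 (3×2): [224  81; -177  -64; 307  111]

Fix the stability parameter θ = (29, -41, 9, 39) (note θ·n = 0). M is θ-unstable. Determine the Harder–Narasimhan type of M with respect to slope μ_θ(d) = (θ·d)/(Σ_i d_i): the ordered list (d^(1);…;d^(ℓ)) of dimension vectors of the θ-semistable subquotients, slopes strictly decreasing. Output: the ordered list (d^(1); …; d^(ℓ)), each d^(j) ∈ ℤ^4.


Via rank(M_{q-1}∘⋯∘M_p): M ≅ I[1,4], I[2,2]^2, I[2,4], I[4,4].
μ_θ-semistable layers: μ^(1)=39; μ^(2)=9; μ^(3)=-6; μ^(4)=-41

((0, 0, 0, 3); (0, 0, 2, 0); (1, 1, 0, 0); (0, 3, 0, 0))


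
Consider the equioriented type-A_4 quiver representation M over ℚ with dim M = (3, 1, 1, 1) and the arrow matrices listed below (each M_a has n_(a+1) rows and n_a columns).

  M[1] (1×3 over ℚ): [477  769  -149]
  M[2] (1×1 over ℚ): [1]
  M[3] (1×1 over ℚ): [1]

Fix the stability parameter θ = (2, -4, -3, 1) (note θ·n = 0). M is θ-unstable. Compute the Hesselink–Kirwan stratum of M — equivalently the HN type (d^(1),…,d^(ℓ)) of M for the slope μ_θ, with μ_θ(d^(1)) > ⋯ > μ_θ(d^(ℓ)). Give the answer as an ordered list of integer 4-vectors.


Interval decomposition of M: I[1,1]^2, I[1,4].
HN type (ℓ=3): μ^(1)=2; μ^(2)=1; μ^(3)=-5/3

((2, 0, 0, 0); (0, 0, 0, 1); (1, 1, 1, 0))


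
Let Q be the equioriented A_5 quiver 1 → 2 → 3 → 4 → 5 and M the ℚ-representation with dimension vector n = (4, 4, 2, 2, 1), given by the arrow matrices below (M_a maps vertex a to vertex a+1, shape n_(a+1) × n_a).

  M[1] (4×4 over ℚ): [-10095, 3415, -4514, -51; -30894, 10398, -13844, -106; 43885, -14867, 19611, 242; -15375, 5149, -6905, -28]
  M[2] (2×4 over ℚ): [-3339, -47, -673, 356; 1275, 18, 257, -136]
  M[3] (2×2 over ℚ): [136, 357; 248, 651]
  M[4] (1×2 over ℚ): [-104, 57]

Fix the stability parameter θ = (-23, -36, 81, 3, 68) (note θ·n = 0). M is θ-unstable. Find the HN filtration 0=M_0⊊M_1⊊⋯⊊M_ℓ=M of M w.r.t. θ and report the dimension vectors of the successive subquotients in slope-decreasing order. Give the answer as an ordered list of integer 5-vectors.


Via rank(M_{q-1}∘⋯∘M_p): M ≅ I[1,2]^2, I[1,3], I[1,5], I[4,4].
μ_θ-semistable layers: μ^(1)=81; μ^(2)=68; μ^(3)=42; μ^(4)=3; μ^(5)=-59/2

((0, 0, 1, 0, 0); (0, 0, 0, 0, 1); (0, 0, 1, 1, 0); (0, 0, 0, 1, 0); (4, 4, 0, 0, 0))


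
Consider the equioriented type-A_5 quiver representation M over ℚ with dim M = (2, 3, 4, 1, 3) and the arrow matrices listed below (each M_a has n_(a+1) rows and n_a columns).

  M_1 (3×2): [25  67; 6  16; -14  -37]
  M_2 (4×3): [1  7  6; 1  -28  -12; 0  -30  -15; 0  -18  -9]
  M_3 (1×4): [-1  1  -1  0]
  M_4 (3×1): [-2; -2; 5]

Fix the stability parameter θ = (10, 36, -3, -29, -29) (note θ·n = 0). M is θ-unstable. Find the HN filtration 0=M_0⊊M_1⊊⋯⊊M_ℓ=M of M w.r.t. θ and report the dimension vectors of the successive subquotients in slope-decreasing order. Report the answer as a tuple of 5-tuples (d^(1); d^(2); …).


Barcode: M ≅ I[1,3], I[1,5], I[2,3], I[3,3], I[5,5]^2. HN layers by μ_θ (4 steps, strictly decreasing):
  μ^(1)=33/2; μ^(2)=10; μ^(3)=-3; μ^(4)=-29

((0, 2, 2, 0, 0); (1, 0, 0, 0, 0); (1, 1, 2, 1, 1); (0, 0, 0, 0, 2))


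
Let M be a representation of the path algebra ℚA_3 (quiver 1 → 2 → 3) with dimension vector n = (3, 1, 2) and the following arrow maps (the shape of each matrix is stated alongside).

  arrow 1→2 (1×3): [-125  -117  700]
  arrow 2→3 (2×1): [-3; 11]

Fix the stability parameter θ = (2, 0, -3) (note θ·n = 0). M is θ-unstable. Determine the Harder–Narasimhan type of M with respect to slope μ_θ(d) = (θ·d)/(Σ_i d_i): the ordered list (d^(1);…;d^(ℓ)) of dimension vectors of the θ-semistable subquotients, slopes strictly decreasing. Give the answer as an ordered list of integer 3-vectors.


Via rank(M_{q-1}∘⋯∘M_p): M ≅ I[1,1]^2, I[1,3], I[3,3].
μ_θ-semistable layers: μ^(1)=2; μ^(2)=-1/3; μ^(3)=-3

((2, 0, 0); (1, 1, 1); (0, 0, 1))


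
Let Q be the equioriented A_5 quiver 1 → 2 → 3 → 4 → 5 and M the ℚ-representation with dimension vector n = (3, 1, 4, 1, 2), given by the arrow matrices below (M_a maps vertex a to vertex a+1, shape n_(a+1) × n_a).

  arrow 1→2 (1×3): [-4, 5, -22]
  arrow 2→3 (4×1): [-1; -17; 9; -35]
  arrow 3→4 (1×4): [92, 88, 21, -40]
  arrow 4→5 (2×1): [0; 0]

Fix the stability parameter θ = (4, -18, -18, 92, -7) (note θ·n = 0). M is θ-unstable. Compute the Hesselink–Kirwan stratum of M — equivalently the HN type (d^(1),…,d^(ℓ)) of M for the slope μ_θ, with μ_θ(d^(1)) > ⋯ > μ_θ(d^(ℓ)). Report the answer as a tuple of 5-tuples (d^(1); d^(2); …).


Barcode: M ≅ I[1,1]^2, I[1,4], I[3,3]^3, I[5,5]^2. HN layers by μ_θ (5 steps, strictly decreasing):
  μ^(1)=92; μ^(2)=4; μ^(3)=-7; μ^(4)=-32/3; μ^(5)=-18

((0, 0, 0, 1, 0); (2, 0, 0, 0, 0); (0, 0, 0, 0, 2); (1, 1, 1, 0, 0); (0, 0, 3, 0, 0))


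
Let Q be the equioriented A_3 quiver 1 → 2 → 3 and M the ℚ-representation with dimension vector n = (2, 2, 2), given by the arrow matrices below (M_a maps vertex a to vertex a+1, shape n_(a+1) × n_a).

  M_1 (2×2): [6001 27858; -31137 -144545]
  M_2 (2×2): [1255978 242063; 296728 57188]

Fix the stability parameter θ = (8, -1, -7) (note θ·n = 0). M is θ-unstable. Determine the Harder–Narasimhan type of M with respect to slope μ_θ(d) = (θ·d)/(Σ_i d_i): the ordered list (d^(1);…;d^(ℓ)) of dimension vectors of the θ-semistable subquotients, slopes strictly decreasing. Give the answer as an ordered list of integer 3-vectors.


Via rank(M_{q-1}∘⋯∘M_p): M ≅ I[1,2], I[1,3], I[3,3].
μ_θ-semistable layers: μ^(1)=7/2; μ^(2)=0; μ^(3)=-7

((1, 1, 0); (1, 1, 1); (0, 0, 1))


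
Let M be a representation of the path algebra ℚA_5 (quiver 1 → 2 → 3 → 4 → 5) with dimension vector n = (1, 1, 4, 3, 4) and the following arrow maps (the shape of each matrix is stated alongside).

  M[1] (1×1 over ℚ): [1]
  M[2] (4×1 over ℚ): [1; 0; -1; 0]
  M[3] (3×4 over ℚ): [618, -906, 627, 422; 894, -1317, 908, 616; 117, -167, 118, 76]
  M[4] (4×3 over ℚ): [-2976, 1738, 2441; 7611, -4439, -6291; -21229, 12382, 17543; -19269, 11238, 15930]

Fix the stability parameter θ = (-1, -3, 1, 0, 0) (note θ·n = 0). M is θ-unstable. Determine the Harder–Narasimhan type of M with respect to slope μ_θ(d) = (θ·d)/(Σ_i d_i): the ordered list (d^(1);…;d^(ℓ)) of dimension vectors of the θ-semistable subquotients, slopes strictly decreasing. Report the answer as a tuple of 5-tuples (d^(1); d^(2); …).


Interval decomposition of M: I[1,5], I[3,3], I[3,5]^2, I[5,5].
HN type (ℓ=4): μ^(1)=1; μ^(2)=1/3; μ^(3)=0; μ^(4)=-2

((0, 0, 1, 0, 0); (0, 0, 3, 3, 3); (0, 0, 0, 0, 1); (1, 1, 0, 0, 0))


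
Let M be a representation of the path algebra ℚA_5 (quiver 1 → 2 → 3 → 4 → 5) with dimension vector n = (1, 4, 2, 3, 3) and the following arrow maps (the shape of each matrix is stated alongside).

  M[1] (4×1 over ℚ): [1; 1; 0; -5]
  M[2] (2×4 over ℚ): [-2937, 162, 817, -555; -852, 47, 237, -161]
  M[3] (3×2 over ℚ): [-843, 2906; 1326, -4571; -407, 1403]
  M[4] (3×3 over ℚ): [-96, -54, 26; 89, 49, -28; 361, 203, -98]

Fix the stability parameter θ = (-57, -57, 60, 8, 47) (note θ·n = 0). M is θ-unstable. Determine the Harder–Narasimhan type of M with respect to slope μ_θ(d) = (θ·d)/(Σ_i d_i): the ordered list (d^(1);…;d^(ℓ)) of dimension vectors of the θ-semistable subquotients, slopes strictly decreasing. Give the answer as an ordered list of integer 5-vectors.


Via rank(M_{q-1}∘⋯∘M_p): M ≅ I[1,2], I[2,2], I[2,5]^2, I[4,4], I[5,5].
μ_θ-semistable layers: μ^(1)=47; μ^(2)=34; μ^(3)=8; μ^(4)=-57

((0, 0, 0, 0, 3); (0, 0, 2, 2, 0); (0, 0, 0, 1, 0); (1, 4, 0, 0, 0))


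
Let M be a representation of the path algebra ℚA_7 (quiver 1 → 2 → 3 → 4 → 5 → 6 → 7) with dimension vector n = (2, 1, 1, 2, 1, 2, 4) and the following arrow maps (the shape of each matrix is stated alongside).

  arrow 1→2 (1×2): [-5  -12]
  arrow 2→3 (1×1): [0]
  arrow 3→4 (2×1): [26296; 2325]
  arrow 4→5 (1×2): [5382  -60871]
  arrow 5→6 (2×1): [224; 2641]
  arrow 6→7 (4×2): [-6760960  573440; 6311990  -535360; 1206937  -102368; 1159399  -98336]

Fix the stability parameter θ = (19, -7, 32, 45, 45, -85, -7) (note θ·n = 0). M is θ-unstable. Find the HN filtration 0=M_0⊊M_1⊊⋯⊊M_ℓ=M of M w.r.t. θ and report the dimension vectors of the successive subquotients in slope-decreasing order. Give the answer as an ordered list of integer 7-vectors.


Interval decomposition of M: I[1,1], I[1,2], I[3,6], I[4,4], I[6,7], I[7,7]^3.
HN type (ℓ=6): μ^(1)=45; μ^(2)=19; μ^(3)=37/4; μ^(4)=6; μ^(5)=-7; μ^(6)=-85

((0, 0, 0, 1, 0, 0, 0); (1, 0, 0, 0, 0, 0, 0); (0, 0, 1, 1, 1, 1, 0); (1, 1, 0, 0, 0, 0, 0); (0, 0, 0, 0, 0, 0, 4); (0, 0, 0, 0, 0, 1, 0))


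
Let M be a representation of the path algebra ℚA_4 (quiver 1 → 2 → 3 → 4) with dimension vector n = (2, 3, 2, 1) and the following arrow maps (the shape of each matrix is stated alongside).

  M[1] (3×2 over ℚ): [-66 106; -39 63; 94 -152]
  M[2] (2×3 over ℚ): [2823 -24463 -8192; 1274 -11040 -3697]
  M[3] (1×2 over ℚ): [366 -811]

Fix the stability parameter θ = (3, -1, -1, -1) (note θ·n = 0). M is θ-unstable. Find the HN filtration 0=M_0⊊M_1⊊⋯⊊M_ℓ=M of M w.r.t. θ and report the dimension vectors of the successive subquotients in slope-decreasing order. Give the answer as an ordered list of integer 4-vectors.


Via rank(M_{q-1}∘⋯∘M_p): M ≅ I[1,3], I[1,4], I[2,2].
μ_θ-semistable layers: μ^(1)=1/3; μ^(2)=0; μ^(3)=-1

((1, 1, 1, 0); (1, 1, 1, 1); (0, 1, 0, 0))


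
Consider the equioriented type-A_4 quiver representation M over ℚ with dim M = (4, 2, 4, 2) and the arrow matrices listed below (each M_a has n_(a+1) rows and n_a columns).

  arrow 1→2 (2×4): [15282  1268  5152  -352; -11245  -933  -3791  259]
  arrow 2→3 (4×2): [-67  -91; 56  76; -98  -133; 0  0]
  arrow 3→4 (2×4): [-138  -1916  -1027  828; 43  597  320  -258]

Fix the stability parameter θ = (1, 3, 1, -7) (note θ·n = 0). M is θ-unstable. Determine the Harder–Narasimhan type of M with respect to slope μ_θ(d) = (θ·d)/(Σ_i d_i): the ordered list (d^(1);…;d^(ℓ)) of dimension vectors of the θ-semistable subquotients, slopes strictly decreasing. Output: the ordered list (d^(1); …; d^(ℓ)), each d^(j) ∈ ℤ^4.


Via rank(M_{q-1}∘⋯∘M_p): M ≅ I[1,1]^2, I[1,4]^2, I[3,3]^2.
μ_θ-semistable layers: μ^(1)=1; μ^(2)=-1/2

((2, 0, 2, 0); (2, 2, 2, 2))


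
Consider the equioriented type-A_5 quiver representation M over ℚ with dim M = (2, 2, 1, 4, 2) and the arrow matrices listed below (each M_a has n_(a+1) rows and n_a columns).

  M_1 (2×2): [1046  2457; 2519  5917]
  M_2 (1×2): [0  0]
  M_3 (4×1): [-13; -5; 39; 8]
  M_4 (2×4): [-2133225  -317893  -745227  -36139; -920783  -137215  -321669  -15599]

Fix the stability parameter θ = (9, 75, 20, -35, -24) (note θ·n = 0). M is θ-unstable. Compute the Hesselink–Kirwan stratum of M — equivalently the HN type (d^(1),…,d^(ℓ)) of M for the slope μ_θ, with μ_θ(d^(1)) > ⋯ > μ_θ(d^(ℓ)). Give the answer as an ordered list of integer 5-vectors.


Interval decomposition of M: I[1,2]^2, I[3,5], I[4,4]^2, I[4,5].
HN type (ℓ=5): μ^(1)=75; μ^(2)=9; μ^(3)=-13; μ^(4)=-24; μ^(5)=-35

((0, 2, 0, 0, 0); (2, 0, 0, 0, 0); (0, 0, 1, 1, 1); (0, 0, 0, 0, 1); (0, 0, 0, 3, 0))


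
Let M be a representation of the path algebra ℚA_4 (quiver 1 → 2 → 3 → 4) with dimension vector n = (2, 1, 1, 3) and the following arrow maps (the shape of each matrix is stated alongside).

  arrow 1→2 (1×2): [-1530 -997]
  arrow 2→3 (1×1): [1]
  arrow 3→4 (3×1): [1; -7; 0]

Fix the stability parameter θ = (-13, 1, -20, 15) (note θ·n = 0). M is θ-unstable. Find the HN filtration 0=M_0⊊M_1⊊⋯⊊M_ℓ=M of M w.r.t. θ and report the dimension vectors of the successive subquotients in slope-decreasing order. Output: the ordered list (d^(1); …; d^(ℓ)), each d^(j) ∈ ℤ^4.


Barcode: M ≅ I[1,1], I[1,4], I[4,4]^2. HN layers by μ_θ (3 steps, strictly decreasing):
  μ^(1)=15; μ^(2)=-19/2; μ^(3)=-13

((0, 0, 0, 3); (0, 1, 1, 0); (2, 0, 0, 0))


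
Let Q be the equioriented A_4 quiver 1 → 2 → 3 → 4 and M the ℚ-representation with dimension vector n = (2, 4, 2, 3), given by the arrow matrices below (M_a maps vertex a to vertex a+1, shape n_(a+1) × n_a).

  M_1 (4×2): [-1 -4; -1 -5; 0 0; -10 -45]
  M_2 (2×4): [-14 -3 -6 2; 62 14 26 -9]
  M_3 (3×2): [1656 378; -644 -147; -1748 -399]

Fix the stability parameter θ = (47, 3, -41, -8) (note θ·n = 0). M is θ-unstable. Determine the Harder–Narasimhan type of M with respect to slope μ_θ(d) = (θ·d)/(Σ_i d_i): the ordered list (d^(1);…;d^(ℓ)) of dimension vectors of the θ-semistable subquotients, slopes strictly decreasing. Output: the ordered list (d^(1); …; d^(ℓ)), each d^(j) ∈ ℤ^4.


Barcode: M ≅ I[1,3], I[1,4], I[2,2]^2, I[4,4]^2. HN layers by μ_θ (3 steps, strictly decreasing):
  μ^(1)=3; μ^(2)=1/4; μ^(3)=-8

((1, 3, 1, 0); (1, 1, 1, 1); (0, 0, 0, 2))


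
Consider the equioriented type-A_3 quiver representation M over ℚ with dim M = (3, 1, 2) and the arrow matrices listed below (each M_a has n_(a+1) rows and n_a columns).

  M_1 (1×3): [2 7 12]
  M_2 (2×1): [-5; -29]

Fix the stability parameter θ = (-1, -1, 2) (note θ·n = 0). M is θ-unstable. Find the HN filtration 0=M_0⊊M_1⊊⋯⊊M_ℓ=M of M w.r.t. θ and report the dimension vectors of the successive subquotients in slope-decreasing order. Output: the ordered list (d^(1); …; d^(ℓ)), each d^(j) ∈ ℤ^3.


Interval decomposition of M: I[1,1]^2, I[1,3], I[3,3].
HN type (ℓ=2): μ^(1)=2; μ^(2)=-1

((0, 0, 2); (3, 1, 0))


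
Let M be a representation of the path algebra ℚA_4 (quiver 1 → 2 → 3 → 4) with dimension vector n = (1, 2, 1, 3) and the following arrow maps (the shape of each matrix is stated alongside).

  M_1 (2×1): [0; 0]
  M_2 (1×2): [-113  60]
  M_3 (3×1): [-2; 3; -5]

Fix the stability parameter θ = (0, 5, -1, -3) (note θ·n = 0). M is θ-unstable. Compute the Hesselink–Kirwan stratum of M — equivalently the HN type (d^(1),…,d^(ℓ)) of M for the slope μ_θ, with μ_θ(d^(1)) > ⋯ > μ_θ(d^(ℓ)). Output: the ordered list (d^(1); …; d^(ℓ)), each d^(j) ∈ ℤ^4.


Interval decomposition of M: I[1,1], I[2,2], I[2,4], I[4,4]^2.
HN type (ℓ=4): μ^(1)=5; μ^(2)=1/3; μ^(3)=0; μ^(4)=-3

((0, 1, 0, 0); (0, 1, 1, 1); (1, 0, 0, 0); (0, 0, 0, 2))


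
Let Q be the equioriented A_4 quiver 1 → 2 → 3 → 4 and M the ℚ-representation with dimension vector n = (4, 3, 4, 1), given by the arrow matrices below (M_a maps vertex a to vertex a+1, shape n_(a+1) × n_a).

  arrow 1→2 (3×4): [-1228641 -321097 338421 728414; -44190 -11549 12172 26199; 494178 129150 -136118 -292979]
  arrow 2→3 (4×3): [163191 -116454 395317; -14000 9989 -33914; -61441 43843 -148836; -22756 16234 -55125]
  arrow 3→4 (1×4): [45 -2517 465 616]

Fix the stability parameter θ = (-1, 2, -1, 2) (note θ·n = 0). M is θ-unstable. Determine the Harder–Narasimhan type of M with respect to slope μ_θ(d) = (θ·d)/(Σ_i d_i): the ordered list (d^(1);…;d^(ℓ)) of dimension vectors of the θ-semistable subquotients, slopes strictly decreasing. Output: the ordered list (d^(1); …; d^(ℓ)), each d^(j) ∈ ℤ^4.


Barcode: M ≅ I[1,1], I[1,3]^2, I[1,4], I[3,3]. HN layers by μ_θ (3 steps, strictly decreasing):
  μ^(1)=2; μ^(2)=1/2; μ^(3)=-1

((0, 0, 0, 1); (0, 3, 3, 0); (4, 0, 1, 0))


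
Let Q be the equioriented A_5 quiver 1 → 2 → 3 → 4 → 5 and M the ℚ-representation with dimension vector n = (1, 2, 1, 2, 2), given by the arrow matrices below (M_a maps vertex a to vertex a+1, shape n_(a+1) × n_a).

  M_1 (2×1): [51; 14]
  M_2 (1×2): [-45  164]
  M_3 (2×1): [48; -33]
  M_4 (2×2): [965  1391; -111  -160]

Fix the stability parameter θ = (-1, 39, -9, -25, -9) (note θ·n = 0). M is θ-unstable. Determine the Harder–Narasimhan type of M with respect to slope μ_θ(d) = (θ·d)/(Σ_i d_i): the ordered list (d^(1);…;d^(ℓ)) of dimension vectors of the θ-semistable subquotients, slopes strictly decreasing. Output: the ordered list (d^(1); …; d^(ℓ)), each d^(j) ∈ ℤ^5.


Interval decomposition of M: I[1,5], I[2,2], I[4,5].
HN type (ℓ=4): μ^(1)=39; μ^(2)=-1; μ^(3)=-9; μ^(4)=-25

((0, 1, 0, 0, 0); (1, 1, 1, 1, 1); (0, 0, 0, 0, 1); (0, 0, 0, 1, 0))


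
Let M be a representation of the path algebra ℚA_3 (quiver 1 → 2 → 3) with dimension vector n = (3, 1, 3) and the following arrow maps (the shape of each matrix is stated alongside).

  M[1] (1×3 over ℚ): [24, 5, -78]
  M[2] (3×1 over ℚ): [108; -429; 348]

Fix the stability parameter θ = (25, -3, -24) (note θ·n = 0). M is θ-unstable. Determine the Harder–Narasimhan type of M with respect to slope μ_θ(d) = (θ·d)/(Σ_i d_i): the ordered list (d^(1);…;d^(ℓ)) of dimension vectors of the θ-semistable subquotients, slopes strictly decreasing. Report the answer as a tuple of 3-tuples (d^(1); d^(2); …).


Barcode: M ≅ I[1,1]^2, I[1,3], I[3,3]^2. HN layers by μ_θ (3 steps, strictly decreasing):
  μ^(1)=25; μ^(2)=-2/3; μ^(3)=-24

((2, 0, 0); (1, 1, 1); (0, 0, 2))


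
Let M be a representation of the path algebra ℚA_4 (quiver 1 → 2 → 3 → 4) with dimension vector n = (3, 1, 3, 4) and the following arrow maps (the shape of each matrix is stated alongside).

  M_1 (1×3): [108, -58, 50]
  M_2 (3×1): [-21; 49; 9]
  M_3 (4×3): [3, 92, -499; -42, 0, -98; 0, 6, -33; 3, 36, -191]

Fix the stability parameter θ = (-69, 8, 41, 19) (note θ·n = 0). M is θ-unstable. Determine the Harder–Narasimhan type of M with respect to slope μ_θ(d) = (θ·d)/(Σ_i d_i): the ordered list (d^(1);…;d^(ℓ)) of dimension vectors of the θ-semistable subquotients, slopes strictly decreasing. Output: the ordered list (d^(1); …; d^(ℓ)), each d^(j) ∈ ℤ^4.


Interval decomposition of M: I[1,1]^2, I[1,4], I[3,3], I[3,4], I[4,4]^2.
HN type (ℓ=5): μ^(1)=41; μ^(2)=30; μ^(3)=19; μ^(4)=8; μ^(5)=-69

((0, 0, 1, 0); (0, 0, 2, 2); (0, 0, 0, 2); (0, 1, 0, 0); (3, 0, 0, 0))


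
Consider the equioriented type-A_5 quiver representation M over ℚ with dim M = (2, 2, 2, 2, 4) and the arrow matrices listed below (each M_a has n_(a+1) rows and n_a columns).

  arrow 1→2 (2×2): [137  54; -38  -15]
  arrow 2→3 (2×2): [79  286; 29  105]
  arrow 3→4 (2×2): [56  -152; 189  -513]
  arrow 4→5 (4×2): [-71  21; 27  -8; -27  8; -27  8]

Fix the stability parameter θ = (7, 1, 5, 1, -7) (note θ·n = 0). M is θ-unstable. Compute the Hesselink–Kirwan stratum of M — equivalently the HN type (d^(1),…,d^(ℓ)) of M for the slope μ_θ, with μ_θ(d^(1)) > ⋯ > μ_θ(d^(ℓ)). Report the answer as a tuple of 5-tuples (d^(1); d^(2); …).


Barcode: M ≅ I[1,3], I[1,5], I[4,5], I[5,5]^2. HN layers by μ_θ (5 steps, strictly decreasing):
  μ^(1)=5; μ^(2)=4; μ^(3)=7/5; μ^(4)=-3; μ^(5)=-7

((0, 0, 1, 0, 0); (1, 1, 0, 0, 0); (1, 1, 1, 1, 1); (0, 0, 0, 1, 1); (0, 0, 0, 0, 2))


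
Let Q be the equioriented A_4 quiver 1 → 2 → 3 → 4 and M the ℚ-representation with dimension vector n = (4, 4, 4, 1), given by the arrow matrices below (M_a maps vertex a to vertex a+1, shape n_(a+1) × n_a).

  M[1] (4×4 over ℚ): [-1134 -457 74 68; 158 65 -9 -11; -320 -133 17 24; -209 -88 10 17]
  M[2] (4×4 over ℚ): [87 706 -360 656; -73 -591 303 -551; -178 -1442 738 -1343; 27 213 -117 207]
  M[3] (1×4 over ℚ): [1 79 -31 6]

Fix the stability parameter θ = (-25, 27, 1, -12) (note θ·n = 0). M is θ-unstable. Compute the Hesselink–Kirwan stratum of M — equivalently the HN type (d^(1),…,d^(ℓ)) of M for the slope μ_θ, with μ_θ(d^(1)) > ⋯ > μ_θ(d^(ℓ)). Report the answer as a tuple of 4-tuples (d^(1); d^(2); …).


Barcode: M ≅ I[1,2], I[1,3]^2, I[1,4], I[3,3]. HN layers by μ_θ (5 steps, strictly decreasing):
  μ^(1)=27; μ^(2)=14; μ^(3)=16/3; μ^(4)=1; μ^(5)=-25

((0, 1, 0, 0); (0, 2, 2, 0); (0, 1, 1, 1); (0, 0, 1, 0); (4, 0, 0, 0))


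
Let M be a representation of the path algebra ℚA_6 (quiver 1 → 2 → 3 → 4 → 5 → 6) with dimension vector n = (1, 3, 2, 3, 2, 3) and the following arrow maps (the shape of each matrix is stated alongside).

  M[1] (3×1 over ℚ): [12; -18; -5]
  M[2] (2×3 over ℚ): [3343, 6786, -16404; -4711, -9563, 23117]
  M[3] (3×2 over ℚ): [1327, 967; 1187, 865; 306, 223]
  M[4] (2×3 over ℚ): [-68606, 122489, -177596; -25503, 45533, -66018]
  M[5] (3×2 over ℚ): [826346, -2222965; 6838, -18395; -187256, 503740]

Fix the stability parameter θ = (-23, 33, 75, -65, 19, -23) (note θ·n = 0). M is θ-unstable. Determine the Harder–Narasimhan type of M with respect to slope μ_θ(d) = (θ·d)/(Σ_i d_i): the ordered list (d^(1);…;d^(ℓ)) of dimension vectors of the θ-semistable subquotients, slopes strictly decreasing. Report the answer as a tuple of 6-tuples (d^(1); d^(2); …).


Barcode: M ≅ I[1,5], I[2,2], I[2,4], I[4,6], I[6,6]^2. HN layers by μ_θ (6 steps, strictly decreasing):
  μ^(1)=33; μ^(2)=19; μ^(3)=43/3; μ^(4)=-2; μ^(5)=-23; μ^(6)=-65

((0, 1, 0, 0, 0, 0); (0, 0, 0, 0, 1, 0); (0, 2, 2, 2, 0, 0); (0, 0, 0, 0, 1, 1); (1, 0, 0, 0, 0, 2); (0, 0, 0, 1, 0, 0))


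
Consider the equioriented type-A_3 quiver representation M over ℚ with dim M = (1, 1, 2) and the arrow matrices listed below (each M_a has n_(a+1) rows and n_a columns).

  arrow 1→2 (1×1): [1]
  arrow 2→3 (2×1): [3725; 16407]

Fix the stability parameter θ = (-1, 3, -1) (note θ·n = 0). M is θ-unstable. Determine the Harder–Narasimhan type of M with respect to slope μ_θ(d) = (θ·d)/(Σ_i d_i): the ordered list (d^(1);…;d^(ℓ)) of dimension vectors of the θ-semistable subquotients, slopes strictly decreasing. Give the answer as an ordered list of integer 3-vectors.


Barcode: M ≅ I[1,3], I[3,3]. HN layers by μ_θ (2 steps, strictly decreasing):
  μ^(1)=1; μ^(2)=-1

((0, 1, 1); (1, 0, 1))


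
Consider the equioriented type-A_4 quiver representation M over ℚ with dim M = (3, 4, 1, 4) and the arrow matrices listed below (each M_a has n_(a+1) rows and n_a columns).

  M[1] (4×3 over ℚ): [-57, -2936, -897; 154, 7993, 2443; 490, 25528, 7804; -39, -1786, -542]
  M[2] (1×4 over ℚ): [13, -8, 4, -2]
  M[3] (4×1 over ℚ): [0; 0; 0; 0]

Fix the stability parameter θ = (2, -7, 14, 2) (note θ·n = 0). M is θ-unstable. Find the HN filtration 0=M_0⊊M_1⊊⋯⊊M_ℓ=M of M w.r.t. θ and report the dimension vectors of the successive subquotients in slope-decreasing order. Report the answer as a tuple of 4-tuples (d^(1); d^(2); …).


Barcode: M ≅ I[1,2]^2, I[1,3], I[2,2], I[4,4]^4. HN layers by μ_θ (4 steps, strictly decreasing):
  μ^(1)=14; μ^(2)=2; μ^(3)=-5/2; μ^(4)=-7

((0, 0, 1, 0); (0, 0, 0, 4); (3, 3, 0, 0); (0, 1, 0, 0))


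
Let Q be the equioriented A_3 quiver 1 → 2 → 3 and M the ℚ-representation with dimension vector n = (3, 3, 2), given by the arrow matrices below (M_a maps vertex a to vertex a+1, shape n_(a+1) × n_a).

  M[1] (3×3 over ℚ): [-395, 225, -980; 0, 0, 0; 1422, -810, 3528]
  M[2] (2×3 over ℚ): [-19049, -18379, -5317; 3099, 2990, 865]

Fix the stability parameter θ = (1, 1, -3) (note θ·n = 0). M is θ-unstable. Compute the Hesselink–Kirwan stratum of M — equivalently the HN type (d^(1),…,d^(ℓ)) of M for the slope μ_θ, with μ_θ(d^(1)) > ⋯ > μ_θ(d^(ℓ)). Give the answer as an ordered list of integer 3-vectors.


Interval decomposition of M: I[1,1]^2, I[1,3], I[2,2], I[2,3].
HN type (ℓ=3): μ^(1)=1; μ^(2)=-1/3; μ^(3)=-1

((2, 1, 0); (1, 1, 1); (0, 1, 1))


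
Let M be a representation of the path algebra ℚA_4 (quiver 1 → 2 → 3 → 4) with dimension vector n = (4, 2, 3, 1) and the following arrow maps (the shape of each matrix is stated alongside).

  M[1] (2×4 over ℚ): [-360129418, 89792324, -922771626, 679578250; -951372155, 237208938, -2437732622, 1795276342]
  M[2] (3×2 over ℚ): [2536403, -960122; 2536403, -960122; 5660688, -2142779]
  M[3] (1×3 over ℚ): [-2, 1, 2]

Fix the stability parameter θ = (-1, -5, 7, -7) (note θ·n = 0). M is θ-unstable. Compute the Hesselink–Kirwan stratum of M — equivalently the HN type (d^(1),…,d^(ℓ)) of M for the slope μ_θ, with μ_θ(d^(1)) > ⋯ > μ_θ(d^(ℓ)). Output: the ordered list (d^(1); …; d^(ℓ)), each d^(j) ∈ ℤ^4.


Interval decomposition of M: I[1,1]^2, I[1,3], I[1,4], I[3,3].
HN type (ℓ=4): μ^(1)=7; μ^(2)=0; μ^(3)=-1; μ^(4)=-3

((0, 0, 2, 0); (0, 0, 1, 1); (2, 0, 0, 0); (2, 2, 0, 0))


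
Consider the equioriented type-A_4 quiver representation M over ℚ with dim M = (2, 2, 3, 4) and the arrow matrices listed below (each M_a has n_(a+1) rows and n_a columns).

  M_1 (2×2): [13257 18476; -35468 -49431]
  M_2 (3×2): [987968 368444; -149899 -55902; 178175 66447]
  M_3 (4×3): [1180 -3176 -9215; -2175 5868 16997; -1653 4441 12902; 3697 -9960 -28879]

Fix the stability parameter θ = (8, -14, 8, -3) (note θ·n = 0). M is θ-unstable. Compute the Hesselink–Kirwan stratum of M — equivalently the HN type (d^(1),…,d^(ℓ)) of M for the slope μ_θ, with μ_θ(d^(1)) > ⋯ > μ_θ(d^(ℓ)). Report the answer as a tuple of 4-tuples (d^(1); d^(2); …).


Via rank(M_{q-1}∘⋯∘M_p): M ≅ I[1,4]^2, I[3,4], I[4,4].
μ_θ-semistable layers: μ^(1)=5/2; μ^(2)=-3

((0, 0, 3, 3); (2, 2, 0, 1))


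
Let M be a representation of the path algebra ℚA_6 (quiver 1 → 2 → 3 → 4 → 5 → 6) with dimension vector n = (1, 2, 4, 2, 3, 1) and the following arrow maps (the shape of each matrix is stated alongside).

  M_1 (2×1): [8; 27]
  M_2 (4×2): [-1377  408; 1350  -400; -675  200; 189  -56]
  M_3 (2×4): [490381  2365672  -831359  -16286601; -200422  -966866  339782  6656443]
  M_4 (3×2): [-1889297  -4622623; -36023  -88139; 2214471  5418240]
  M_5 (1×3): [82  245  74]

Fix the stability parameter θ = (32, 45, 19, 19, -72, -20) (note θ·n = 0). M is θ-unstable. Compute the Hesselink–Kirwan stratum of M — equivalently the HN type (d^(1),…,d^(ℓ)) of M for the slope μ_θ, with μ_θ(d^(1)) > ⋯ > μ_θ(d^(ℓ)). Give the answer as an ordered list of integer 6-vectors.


Interval decomposition of M: I[1,2], I[2,6], I[3,3]^2, I[3,5], I[5,5].
HN type (ℓ=6): μ^(1)=45; μ^(2)=32; μ^(3)=19; μ^(4)=-9/5; μ^(5)=-34/3; μ^(6)=-72

((0, 1, 0, 0, 0, 0); (1, 0, 0, 0, 0, 0); (0, 0, 2, 0, 0, 0); (0, 1, 1, 1, 1, 1); (0, 0, 1, 1, 1, 0); (0, 0, 0, 0, 1, 0))


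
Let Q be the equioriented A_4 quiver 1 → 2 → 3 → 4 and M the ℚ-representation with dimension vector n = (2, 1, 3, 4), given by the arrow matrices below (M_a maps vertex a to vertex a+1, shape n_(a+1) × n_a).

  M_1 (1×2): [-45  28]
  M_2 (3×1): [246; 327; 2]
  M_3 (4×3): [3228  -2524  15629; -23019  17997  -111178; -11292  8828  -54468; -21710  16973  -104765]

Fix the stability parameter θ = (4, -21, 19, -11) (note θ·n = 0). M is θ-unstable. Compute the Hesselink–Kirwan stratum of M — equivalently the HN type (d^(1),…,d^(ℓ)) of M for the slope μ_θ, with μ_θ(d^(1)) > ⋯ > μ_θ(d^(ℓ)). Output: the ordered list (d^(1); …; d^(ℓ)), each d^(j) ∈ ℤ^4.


Via rank(M_{q-1}∘⋯∘M_p): M ≅ I[1,1], I[1,4], I[3,4]^2, I[4,4].
μ_θ-semistable layers: μ^(1)=4; μ^(2)=-17/2; μ^(3)=-11

((1, 0, 3, 3); (1, 1, 0, 0); (0, 0, 0, 1))


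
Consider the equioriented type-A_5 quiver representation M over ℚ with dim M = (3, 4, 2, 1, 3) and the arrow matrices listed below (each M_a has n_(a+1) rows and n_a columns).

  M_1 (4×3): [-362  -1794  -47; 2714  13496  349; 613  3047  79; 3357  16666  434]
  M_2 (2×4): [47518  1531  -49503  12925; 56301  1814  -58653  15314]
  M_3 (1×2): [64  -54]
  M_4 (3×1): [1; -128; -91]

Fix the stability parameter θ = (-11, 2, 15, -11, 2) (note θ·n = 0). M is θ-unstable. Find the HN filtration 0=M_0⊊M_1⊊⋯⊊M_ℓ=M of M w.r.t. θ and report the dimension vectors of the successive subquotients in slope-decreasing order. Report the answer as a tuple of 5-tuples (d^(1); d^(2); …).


Interval decomposition of M: I[1,2], I[1,3], I[1,5], I[2,2], I[5,5]^2.
HN type (ℓ=3): μ^(1)=15; μ^(2)=2; μ^(3)=-11

((0, 0, 1, 0, 0); (0, 4, 1, 1, 3); (3, 0, 0, 0, 0))


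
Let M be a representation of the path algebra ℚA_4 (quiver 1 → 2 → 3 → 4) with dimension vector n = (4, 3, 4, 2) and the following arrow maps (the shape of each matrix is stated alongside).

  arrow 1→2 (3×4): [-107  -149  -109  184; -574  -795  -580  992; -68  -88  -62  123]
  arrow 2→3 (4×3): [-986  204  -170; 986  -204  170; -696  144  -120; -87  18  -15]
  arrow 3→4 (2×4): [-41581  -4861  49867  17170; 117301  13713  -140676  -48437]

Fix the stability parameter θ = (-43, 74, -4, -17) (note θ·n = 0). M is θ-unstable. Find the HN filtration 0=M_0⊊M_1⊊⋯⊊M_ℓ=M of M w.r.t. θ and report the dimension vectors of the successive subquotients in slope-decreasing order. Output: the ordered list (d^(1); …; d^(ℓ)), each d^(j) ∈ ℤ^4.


Barcode: M ≅ I[1,1], I[1,2]^2, I[1,4], I[3,3]^2, I[3,4]. HN layers by μ_θ (5 steps, strictly decreasing):
  μ^(1)=74; μ^(2)=53/3; μ^(3)=-4; μ^(4)=-21/2; μ^(5)=-43

((0, 2, 0, 0); (0, 1, 1, 1); (0, 0, 2, 0); (0, 0, 1, 1); (4, 0, 0, 0))


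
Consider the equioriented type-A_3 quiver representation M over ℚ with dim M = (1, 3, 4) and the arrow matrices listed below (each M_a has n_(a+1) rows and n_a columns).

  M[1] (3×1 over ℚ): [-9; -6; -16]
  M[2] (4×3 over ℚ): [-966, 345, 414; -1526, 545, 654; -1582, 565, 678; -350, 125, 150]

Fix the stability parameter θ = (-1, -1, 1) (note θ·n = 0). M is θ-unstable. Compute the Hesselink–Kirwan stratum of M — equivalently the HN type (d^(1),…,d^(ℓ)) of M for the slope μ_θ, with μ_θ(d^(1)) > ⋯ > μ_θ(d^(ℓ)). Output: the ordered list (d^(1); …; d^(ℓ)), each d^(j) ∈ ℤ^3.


Via rank(M_{q-1}∘⋯∘M_p): M ≅ I[1,2], I[2,2], I[2,3], I[3,3]^3.
μ_θ-semistable layers: μ^(1)=1; μ^(2)=-1

((0, 0, 4); (1, 3, 0))


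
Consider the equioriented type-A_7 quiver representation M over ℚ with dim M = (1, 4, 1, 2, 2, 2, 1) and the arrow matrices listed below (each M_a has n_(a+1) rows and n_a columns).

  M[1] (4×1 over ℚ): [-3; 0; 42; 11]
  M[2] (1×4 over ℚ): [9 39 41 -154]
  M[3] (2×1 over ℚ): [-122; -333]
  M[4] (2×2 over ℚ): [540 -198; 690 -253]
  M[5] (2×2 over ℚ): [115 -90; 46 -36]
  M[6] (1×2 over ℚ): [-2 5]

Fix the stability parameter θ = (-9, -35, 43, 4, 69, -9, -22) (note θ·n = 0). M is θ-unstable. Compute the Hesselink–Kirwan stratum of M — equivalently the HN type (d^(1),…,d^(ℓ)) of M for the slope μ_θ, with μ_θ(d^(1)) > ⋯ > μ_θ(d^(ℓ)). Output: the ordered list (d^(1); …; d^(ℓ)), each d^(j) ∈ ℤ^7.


Interval decomposition of M: I[1,5], I[2,2]^3, I[4,4], I[5,6], I[6,7].
HN type (ℓ=7): μ^(1)=69; μ^(2)=30; μ^(3)=47/2; μ^(4)=4; μ^(5)=-31/2; μ^(6)=-22; μ^(7)=-35

((0, 0, 0, 0, 1, 0, 0); (0, 0, 0, 0, 1, 1, 0); (0, 0, 1, 1, 0, 0, 0); (0, 0, 0, 1, 0, 0, 0); (0, 0, 0, 0, 0, 1, 1); (1, 1, 0, 0, 0, 0, 0); (0, 3, 0, 0, 0, 0, 0))


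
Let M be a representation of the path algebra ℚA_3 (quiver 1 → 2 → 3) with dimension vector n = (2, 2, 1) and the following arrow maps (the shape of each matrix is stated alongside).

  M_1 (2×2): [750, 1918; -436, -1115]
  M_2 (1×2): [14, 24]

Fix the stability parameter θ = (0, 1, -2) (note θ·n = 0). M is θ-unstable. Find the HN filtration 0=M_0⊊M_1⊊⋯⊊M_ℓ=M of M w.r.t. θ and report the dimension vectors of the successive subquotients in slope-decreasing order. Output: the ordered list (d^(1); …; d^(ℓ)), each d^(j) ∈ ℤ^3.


Via rank(M_{q-1}∘⋯∘M_p): M ≅ I[1,2], I[1,3].
μ_θ-semistable layers: μ^(1)=1; μ^(2)=0; μ^(3)=-1/3

((0, 1, 0); (1, 0, 0); (1, 1, 1))


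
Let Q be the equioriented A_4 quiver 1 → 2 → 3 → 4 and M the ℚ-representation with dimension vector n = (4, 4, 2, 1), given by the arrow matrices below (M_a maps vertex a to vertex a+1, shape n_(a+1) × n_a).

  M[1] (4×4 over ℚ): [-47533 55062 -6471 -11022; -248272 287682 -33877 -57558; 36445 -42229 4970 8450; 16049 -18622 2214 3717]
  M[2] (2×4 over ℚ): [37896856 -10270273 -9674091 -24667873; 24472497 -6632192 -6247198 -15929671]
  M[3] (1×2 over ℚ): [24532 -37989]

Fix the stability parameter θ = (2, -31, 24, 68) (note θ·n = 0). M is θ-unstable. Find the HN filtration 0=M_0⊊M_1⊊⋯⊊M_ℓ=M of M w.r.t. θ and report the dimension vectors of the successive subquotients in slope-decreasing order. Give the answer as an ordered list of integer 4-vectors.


Barcode: M ≅ I[1,2]^2, I[1,3], I[1,4]. HN layers by μ_θ (3 steps, strictly decreasing):
  μ^(1)=68; μ^(2)=24; μ^(3)=-29/2

((0, 0, 0, 1); (0, 0, 2, 0); (4, 4, 0, 0))


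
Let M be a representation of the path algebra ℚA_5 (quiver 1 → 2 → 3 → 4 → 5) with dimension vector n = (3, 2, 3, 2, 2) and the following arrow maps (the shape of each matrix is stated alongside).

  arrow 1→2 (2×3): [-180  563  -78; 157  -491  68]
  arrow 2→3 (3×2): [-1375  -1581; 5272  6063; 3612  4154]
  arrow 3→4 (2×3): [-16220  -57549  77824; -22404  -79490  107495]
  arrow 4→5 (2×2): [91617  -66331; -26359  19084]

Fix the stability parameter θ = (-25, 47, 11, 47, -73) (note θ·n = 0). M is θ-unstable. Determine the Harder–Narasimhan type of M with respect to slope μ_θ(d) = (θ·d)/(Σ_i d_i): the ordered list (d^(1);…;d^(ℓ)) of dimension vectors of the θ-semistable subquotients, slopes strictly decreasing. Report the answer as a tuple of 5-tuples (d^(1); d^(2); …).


Barcode: M ≅ I[1,1], I[1,3], I[1,5], I[3,5]. HN layers by μ_θ (4 steps, strictly decreasing):
  μ^(1)=29; μ^(2)=8; μ^(3)=-5; μ^(4)=-25

((0, 1, 1, 0, 0); (0, 1, 1, 1, 1); (0, 0, 1, 1, 1); (3, 0, 0, 0, 0))


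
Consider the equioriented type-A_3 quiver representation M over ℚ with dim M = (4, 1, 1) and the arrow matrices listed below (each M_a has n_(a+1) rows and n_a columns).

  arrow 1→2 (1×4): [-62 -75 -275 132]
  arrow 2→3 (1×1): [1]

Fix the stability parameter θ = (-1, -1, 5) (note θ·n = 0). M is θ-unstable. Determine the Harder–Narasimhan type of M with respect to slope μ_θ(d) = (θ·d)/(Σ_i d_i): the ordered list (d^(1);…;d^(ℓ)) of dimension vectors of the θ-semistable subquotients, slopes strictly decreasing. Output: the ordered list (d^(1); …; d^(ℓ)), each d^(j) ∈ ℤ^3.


Via rank(M_{q-1}∘⋯∘M_p): M ≅ I[1,1]^3, I[1,3].
μ_θ-semistable layers: μ^(1)=5; μ^(2)=-1

((0, 0, 1); (4, 1, 0))


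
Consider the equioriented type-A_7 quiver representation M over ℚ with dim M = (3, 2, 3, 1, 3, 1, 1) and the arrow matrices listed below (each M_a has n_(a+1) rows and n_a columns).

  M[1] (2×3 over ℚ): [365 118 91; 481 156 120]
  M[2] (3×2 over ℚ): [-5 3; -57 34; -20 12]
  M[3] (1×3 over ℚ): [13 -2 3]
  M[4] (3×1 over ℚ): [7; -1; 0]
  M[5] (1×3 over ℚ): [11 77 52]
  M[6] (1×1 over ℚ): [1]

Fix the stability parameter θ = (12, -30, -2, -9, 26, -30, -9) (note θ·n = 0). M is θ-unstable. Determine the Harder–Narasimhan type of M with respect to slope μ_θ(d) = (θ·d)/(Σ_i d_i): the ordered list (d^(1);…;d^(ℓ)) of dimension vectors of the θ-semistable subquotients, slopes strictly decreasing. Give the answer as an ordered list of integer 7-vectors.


Interval decomposition of M: I[1,1], I[1,3], I[1,5], I[3,3], I[5,5], I[5,7].
HN type (ℓ=6): μ^(1)=26; μ^(2)=12; μ^(3)=-2; μ^(4)=-13/3; μ^(5)=-11/2; μ^(6)=-9

((0, 0, 0, 0, 2, 0, 0); (1, 0, 0, 0, 0, 0, 0); (0, 0, 2, 0, 0, 0, 0); (0, 0, 0, 0, 1, 1, 1); (0, 0, 1, 1, 0, 0, 0); (2, 2, 0, 0, 0, 0, 0))


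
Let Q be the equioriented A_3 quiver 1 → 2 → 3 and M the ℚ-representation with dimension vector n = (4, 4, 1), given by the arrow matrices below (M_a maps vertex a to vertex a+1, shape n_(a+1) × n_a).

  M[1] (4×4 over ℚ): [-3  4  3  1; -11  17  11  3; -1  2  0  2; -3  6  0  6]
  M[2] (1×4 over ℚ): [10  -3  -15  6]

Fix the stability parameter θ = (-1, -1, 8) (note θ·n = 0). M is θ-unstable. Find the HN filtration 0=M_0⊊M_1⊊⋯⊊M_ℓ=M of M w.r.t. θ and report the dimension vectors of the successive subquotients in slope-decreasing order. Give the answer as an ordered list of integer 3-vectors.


Barcode: M ≅ I[1,1], I[1,2]^2, I[1,3], I[2,2]. HN layers by μ_θ (2 steps, strictly decreasing):
  μ^(1)=8; μ^(2)=-1

((0, 0, 1); (4, 4, 0))


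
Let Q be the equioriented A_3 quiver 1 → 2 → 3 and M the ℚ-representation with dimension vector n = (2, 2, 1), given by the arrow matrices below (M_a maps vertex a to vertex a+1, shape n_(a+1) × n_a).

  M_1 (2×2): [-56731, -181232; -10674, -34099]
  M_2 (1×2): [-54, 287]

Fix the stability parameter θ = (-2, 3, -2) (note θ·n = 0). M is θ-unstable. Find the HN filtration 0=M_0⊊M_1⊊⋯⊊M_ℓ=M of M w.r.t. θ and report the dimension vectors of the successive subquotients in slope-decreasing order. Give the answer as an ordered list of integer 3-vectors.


Interval decomposition of M: I[1,2], I[1,3].
HN type (ℓ=3): μ^(1)=3; μ^(2)=1/2; μ^(3)=-2

((0, 1, 0); (0, 1, 1); (2, 0, 0))


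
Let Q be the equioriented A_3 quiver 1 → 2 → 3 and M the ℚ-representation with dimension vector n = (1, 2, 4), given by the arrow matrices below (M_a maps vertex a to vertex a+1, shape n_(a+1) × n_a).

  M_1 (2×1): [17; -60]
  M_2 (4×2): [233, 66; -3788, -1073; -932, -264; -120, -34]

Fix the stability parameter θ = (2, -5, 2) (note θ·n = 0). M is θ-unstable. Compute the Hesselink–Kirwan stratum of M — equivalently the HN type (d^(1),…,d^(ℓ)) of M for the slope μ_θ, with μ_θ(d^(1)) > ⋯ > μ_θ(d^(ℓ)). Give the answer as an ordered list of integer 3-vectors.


Via rank(M_{q-1}∘⋯∘M_p): M ≅ I[1,3], I[2,3], I[3,3]^2.
μ_θ-semistable layers: μ^(1)=2; μ^(2)=-3/2; μ^(3)=-5

((0, 0, 4); (1, 1, 0); (0, 1, 0))
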